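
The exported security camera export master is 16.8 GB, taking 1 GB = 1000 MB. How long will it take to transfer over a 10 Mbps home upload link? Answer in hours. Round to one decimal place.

File: 16.8 GB = 134400.0 Mb.
At 10 Mbps: 134400.0 / 10 = 13440.0 s ≈ 3.73 hours.

3.7 hours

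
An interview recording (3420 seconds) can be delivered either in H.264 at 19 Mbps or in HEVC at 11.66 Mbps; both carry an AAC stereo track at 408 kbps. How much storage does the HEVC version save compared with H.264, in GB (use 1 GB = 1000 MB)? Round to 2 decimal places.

3.14 GB

Audio: 408 kbps = 0.408 Mbps.
H.264: 19.408 Mbps × 3420 s = 66375.4 Mb = 8.297 GB.
HEVC: 12.068 Mbps × 3420 s = 41272.6 Mb = 5.159 GB.
Saving: 8.297 − 5.159 = 3.138 GB.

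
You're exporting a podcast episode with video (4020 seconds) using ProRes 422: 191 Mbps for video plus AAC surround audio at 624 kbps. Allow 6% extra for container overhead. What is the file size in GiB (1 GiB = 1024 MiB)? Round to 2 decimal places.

Audio: 624 kbps = 0.624 Mbps.
Total bitrate: 191 + 0.624 = 191.624 Mbps.
Stream data: 191.624 Mbps × 4020 s = 770328.5 Mb.
With 6% container overhead: ×1.06.
816,548 Mb = 102,068,523,600 bytes ÷ 1,073,741,824 = 95.06 GiB.

95.06 GiB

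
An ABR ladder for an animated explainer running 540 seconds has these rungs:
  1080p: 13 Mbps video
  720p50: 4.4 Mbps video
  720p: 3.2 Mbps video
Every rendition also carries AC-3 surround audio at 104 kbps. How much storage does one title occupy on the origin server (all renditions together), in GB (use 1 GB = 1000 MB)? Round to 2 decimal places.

1.41 GB

Audio: 104 kbps = 0.104 Mbps.
Sum of rendition bitrates: (13+0.104) + (4.4+0.104) + (3.2+0.104) = 20.912 Mbps.
× 540 s = 11,292 Mb = 1,412 MB = 1.412 GB.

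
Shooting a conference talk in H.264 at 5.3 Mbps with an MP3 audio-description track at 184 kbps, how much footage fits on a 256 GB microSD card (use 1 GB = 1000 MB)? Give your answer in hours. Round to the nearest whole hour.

Audio: 184 kbps = 0.184 Mbps.
Total bitrate: 5.3 + 0.184 = 5.484 Mbps.
Capacity: 256 GB = 2,048,000 Mb.
Recording time: 2,048,000 / 5.484 = 373,450 s ≈ 104 hours.

104 hours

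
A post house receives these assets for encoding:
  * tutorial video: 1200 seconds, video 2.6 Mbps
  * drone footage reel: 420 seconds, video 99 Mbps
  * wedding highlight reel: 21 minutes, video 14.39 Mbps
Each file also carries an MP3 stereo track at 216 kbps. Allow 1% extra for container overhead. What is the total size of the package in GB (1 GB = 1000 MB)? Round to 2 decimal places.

Audio: 216 kbps = 0.216 Mbps.
tutorial video: 2.816 Mbps × 1200 s × 1.01 = 3413.0 Mb
drone footage reel: 99.216 Mbps × 420 s × 1.01 = 42087.4 Mb
wedding highlight reel: 14.606 Mbps × 1260 s × 1.01 = 18587.6 Mb
Total: 64088.0 Mb = 8011.0 MB.
= 8.011 GB.

8.01 GB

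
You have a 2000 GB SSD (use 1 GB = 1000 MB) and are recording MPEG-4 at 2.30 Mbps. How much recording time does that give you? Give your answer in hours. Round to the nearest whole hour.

1932 hours

Capacity: 2000 GB = 16,000,000 Mb.
Recording time: 16,000,000 / 2.300 = 6,956,522 s ≈ 1,932 hours.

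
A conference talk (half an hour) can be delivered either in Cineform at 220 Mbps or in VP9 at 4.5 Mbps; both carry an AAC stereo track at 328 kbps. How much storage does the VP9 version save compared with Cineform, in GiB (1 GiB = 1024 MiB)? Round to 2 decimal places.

45.16 GiB

30 min = 1800 s
Audio: 328 kbps = 0.328 Mbps.
Cineform: 220.328 Mbps × 1800 s = 396590.4 Mb = 46.169 GiB.
VP9: 4.828 Mbps × 1800 s = 8690.4 Mb = 1.012 GiB.
Saving: 46.169 − 1.012 = 45.158 GiB.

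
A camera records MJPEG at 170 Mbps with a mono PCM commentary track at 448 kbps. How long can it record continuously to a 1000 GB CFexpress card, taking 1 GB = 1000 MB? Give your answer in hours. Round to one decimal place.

Audio: 448 kbps = 0.448 Mbps.
Total bitrate: 170 + 0.448 = 170.448 Mbps.
Capacity: 1000 GB = 8,000,000 Mb.
Recording time: 8,000,000 / 170.448 = 46,935 s ≈ 13.0 hours.

13.0 hours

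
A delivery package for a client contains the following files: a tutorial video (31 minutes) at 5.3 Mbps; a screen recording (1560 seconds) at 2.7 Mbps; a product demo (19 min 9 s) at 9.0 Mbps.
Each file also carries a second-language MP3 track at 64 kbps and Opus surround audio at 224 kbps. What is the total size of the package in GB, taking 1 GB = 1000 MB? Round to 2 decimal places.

3.22 GB

Audio total: 64 + 224 = 288 kbps = 0.288 Mbps.
tutorial video: 5.588 Mbps × 1860 s = 10393.7 Mb
screen recording: 2.988 Mbps × 1560 s = 4661.3 Mb
product demo: 9.288 Mbps × 1149 s = 10671.9 Mb
Total: 25726.9 Mb = 3215.9 MB.
= 3.216 GB.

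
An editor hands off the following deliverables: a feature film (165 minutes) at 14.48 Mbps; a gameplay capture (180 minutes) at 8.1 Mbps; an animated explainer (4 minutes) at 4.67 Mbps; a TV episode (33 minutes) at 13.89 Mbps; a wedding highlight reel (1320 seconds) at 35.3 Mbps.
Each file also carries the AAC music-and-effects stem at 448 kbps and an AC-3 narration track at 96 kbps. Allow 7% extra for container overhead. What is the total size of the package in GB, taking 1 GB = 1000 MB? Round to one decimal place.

42.7 GB

Audio total: 448 + 96 = 544 kbps = 0.544 Mbps.
feature film: 15.024 Mbps × 9900 s × 1.07 = 159149.2 Mb
gameplay capture: 8.644 Mbps × 10800 s × 1.07 = 99890.1 Mb
animated explainer: 5.214 Mbps × 240 s × 1.07 = 1339.0 Mb
TV episode: 14.434 Mbps × 1980 s × 1.07 = 30579.9 Mb
wedding highlight reel: 35.844 Mbps × 1320 s × 1.07 = 50626.1 Mb
Total: 341584.2 Mb = 42698.0 MB.
= 42.70 GB.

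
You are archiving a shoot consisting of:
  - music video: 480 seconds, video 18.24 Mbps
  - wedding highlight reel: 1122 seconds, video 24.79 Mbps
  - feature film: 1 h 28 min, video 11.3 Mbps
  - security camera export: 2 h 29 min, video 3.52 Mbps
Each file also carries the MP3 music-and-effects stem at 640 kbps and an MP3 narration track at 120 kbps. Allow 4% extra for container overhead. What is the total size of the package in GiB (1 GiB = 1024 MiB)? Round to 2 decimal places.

16.92 GiB

Audio total: 640 + 120 = 760 kbps = 0.760 Mbps.
music video: 19.000 Mbps × 480 s × 1.04 = 9484.8 Mb
wedding highlight reel: 25.550 Mbps × 1122 s × 1.04 = 29813.8 Mb
feature film: 12.060 Mbps × 5280 s × 1.04 = 66223.9 Mb
security camera export: 4.280 Mbps × 8940 s × 1.04 = 39793.7 Mb
Total: 145316.2 Mb = 18164.5 MB.
= 16.92 GiB.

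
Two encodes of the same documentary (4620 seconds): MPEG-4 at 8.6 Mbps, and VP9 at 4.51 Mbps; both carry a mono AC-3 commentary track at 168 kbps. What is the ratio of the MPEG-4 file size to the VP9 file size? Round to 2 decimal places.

1.87

Audio: 168 kbps = 0.168 Mbps.
MPEG-4: 8.768 Mbps × 4620 s = 40508.2 Mb = 4.716 GiB.
VP9: 4.678 Mbps × 4620 s = 21612.4 Mb = 2.516 GiB.
Ratio: 4.716 / 2.516 = 1.874.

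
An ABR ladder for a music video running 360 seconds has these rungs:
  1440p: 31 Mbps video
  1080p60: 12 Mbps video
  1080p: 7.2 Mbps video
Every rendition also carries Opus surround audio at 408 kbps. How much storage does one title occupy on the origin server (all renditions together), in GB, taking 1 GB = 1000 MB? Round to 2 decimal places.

Audio: 408 kbps = 0.408 Mbps.
Sum of rendition bitrates: (31+0.408) + (12+0.408) + (7.2+0.408) = 51.424 Mbps.
× 360 s = 18,513 Mb = 2,314 MB = 2.314 GB.

2.31 GB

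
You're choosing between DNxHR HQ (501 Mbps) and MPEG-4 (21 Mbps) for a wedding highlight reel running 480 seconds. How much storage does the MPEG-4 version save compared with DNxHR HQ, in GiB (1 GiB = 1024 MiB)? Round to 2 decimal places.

DNxHR HQ: 501.000 Mbps × 480 s = 240480.0 Mb = 27.996 GiB.
MPEG-4: 21.000 Mbps × 480 s = 10080.0 Mb = 1.173 GiB.
Saving: 27.996 − 1.173 = 26.822 GiB.

26.82 GiB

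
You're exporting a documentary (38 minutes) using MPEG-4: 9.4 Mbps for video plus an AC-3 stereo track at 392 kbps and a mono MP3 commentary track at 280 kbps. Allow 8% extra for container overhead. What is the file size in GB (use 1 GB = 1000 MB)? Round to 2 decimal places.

38 min = 2280 s
Audio total: 392 + 280 = 672 kbps = 0.672 Mbps.
Total bitrate: 9.4 + 0.672 = 10.072 Mbps.
Stream data: 10.072 Mbps × 2280 s = 22964.2 Mb.
With 8% container overhead: ×1.08.
24,801 Mb ÷ 8 = 3,100 MB → 3.100 GB.

3.10 GB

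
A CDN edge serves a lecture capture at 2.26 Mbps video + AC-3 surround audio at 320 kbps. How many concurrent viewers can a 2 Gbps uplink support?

Audio: 320 kbps = 0.320 Mbps.
Per-viewer media rate: 2.580 Mbps.
2 Gbps = 2,000 Mbps; 2,000 / 2.580 = 775.19 → 775 viewers.

775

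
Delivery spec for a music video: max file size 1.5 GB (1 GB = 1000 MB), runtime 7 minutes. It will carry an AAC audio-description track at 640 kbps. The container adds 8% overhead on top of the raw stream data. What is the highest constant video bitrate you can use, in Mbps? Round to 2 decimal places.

Budget: 1.5 GB = 12000.0 Mb.
Stream payload after overhead: 12000.0 / 1.08 = 11111.1 Mb.
7 min = 420 s
Total bitrate budget: 11111.1 Mb / 420 s = 26.455 Mbps.
Audio: 640 kbps = 0.640 Mbps.
Video: 26.455 − 0.640 = 25.815 Mbps.

25.82 Mbps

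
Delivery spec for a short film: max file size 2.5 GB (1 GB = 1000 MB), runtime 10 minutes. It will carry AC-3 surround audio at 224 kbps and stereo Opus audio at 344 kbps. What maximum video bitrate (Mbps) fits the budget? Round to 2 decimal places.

Budget: 2.5 GB = 20000.0 Mb.
10 min = 600 s
Total bitrate budget: 20000.0 Mb / 600 s = 33.333 Mbps.
Audio total: 224 + 344 = 568 kbps = 0.568 Mbps.
Video: 33.333 − 0.568 = 32.765 Mbps.

32.77 Mbps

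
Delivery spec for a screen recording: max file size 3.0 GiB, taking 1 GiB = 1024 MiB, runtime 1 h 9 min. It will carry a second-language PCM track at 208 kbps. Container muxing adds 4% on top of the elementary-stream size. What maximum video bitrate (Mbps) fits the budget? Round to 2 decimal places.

Budget: 3.0 GiB = 25769.8 Mb.
Stream payload after overhead: 25769.8 / 1.04 = 24778.7 Mb.
1 h 9 min = 69 min = 4140 s
Total bitrate budget: 24778.7 Mb / 4140 s = 5.985 Mbps.
Audio: 208 kbps = 0.208 Mbps.
Video: 5.985 − 0.208 = 5.777 Mbps.

5.78 Mbps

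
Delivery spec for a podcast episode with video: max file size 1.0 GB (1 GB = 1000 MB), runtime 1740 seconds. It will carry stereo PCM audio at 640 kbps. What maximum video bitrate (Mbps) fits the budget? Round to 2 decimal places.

3.96 Mbps

Budget: 1.0 GB = 8000.0 Mb.
Total bitrate budget: 8000.0 Mb / 1740 s = 4.598 Mbps.
Audio: 640 kbps = 0.640 Mbps.
Video: 4.598 − 0.640 = 3.958 Mbps.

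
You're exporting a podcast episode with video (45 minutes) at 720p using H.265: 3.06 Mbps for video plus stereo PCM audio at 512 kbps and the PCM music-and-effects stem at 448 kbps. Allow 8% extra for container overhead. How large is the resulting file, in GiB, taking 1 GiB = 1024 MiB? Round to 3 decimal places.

45 min = 2700 s
Audio total: 512 + 448 = 960 kbps = 0.960 Mbps.
Total bitrate: 3.06 + 0.960 = 4.020 Mbps.
Stream data: 4.020 Mbps × 2700 s = 10854.0 Mb.
With 8% container overhead: ×1.08.
11,722 Mb = 1,465,290,000 bytes ÷ 1,073,741,824 = 1.365 GiB.

1.365 GiB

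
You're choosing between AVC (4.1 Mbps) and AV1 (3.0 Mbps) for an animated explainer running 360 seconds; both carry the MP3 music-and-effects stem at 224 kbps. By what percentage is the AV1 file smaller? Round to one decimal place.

25.4%

Audio: 224 kbps = 0.224 Mbps.
AVC: 4.324 Mbps × 360 s = 1556.6 Mb = 185.566 MiB.
AV1: 3.224 Mbps × 360 s = 1160.6 Mb = 138.359 MiB.
Reduction: (1 − 138.359/185.566) × 100 = 25.44%.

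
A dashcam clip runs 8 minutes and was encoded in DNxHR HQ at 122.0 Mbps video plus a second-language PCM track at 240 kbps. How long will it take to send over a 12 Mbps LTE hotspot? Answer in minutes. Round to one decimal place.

81.5 minutes

8 min = 480 s
Audio: 240 kbps = 0.240 Mbps.
Total bitrate: 122.240 Mbps.
File: 122.240 Mbps × 480 s = 58675.2 Mb.
At 12 Mbps: 58675.2 / 12 = 4889.6 s ≈ 81.5 minutes.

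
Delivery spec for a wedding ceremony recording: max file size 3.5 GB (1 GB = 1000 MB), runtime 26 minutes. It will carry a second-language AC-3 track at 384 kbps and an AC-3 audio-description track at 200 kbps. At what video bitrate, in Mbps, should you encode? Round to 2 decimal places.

17.36 Mbps

Budget: 3.5 GB = 28000.0 Mb.
26 min = 1560 s
Total bitrate budget: 28000.0 Mb / 1560 s = 17.949 Mbps.
Audio total: 384 + 200 = 584 kbps = 0.584 Mbps.
Video: 17.949 − 0.584 = 17.365 Mbps.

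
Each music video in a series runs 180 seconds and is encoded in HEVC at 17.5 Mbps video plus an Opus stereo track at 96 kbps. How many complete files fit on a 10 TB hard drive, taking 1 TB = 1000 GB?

25258

Audio: 96 kbps = 0.096 Mbps.
Total bitrate: 17.596 Mbps.
Per item: 17.596 Mbps × 180 s = 3,167 Mb = 395.9 MB.
Capacity: 10 TB = 80,000,000 Mb; 25258.27 items → 25258 complete.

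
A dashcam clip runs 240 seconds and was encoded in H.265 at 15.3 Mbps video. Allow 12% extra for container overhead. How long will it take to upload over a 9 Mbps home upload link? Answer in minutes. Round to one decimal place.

File: 15.300 Mbps × 240 s = 3672.0 Mb.
With 12% container overhead: ×1.12. → 4112.6 Mb.
At 9 Mbps: 4112.6 / 9 = 457.0 s ≈ 7.62 minutes.

7.6 minutes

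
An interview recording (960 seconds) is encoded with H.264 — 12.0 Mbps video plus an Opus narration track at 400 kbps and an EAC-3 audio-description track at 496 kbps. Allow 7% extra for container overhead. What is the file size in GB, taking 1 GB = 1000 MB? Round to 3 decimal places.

Audio total: 400 + 496 = 896 kbps = 0.896 Mbps.
Total bitrate: 12.0 + 0.896 = 12.896 Mbps.
Stream data: 12.896 Mbps × 960 s = 12380.2 Mb.
With 7% container overhead: ×1.07.
13,247 Mb ÷ 8 = 1,656 MB → 1.656 GB.

1.656 GB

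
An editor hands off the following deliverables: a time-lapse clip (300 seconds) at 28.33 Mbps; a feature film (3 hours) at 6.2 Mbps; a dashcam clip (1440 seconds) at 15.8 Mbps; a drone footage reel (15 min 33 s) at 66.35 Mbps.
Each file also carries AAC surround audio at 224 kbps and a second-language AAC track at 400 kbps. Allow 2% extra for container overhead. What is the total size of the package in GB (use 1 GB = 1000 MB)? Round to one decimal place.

Audio total: 224 + 400 = 624 kbps = 0.624 Mbps.
time-lapse clip: 28.954 Mbps × 300 s × 1.02 = 8859.9 Mb
feature film: 6.824 Mbps × 10800 s × 1.02 = 75173.2 Mb
dashcam clip: 16.424 Mbps × 1440 s × 1.02 = 24123.6 Mb
drone footage reel: 66.974 Mbps × 933 s × 1.02 = 63736.5 Mb
Total: 171893.2 Mb = 21486.6 MB.
= 21.49 GB.

21.5 GB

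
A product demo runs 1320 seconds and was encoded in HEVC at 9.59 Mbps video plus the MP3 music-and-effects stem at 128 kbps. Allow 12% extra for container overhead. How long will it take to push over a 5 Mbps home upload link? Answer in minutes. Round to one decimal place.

47.9 minutes

Audio: 128 kbps = 0.128 Mbps.
Total bitrate: 9.718 Mbps.
File: 9.718 Mbps × 1320 s = 12827.8 Mb.
With 12% container overhead: ×1.12. → 14367.1 Mb.
At 5 Mbps: 14367.1 / 5 = 2873.4 s ≈ 47.9 minutes.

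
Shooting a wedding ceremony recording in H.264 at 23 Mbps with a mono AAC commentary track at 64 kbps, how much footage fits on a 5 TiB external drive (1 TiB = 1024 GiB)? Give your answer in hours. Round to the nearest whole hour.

Audio: 64 kbps = 0.064 Mbps.
Total bitrate: 23 + 0.064 = 23.064 Mbps.
Capacity: 5 TiB = 43,980,465 Mb.
Recording time: 43,980,465 / 23.064 = 1,906,888 s ≈ 530 hours.

530 hours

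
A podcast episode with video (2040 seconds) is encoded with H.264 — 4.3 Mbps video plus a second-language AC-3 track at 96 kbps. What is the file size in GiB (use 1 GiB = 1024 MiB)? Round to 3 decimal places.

1.044 GiB

Audio: 96 kbps = 0.096 Mbps.
Total bitrate: 4.3 + 0.096 = 4.396 Mbps.
Stream data: 4.396 Mbps × 2040 s = 8967.8 Mb.
8,968 Mb = 1,120,980,000 bytes ÷ 1,073,741,824 = 1.044 GiB.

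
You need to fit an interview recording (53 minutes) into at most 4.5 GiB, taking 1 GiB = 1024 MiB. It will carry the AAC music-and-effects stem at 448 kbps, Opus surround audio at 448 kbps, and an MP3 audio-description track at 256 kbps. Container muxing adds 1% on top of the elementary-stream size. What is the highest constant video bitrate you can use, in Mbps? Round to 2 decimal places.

10.88 Mbps

Budget: 4.5 GiB = 38654.7 Mb.
Stream payload after overhead: 38654.7 / 1.01 = 38272.0 Mb.
53 min = 3180 s
Total bitrate budget: 38272.0 Mb / 3180 s = 12.035 Mbps.
Audio total: 448 + 448 + 256 = 1152 kbps = 1.152 Mbps.
Video: 12.035 − 1.152 = 10.883 Mbps.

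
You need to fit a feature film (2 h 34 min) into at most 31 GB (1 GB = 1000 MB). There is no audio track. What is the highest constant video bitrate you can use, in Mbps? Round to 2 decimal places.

26.84 Mbps

Budget: 31 GB = 248000.0 Mb.
2 h 34 min = 154 min = 9240 s
Total bitrate budget: 248000.0 Mb / 9240 s = 26.840 Mbps.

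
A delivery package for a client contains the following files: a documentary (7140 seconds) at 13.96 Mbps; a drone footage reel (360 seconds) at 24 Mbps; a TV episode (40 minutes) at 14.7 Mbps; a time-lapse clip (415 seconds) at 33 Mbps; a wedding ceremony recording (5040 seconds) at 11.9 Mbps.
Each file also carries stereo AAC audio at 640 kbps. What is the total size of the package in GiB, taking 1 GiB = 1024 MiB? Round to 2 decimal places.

Audio: 640 kbps = 0.640 Mbps.
documentary: 14.600 Mbps × 7140 s = 104244.0 Mb
drone footage reel: 24.640 Mbps × 360 s = 8870.4 Mb
TV episode: 15.340 Mbps × 2400 s = 36816.0 Mb
time-lapse clip: 33.640 Mbps × 415 s = 13960.6 Mb
wedding ceremony recording: 12.540 Mbps × 5040 s = 63201.6 Mb
Total: 227092.6 Mb = 28386.6 MB.
= 26.44 GiB.

26.44 GiB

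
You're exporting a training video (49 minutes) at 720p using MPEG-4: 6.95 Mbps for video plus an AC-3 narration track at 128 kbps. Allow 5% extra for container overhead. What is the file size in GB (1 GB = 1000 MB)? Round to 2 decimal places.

49 min = 2940 s
Audio: 128 kbps = 0.128 Mbps.
Total bitrate: 6.95 + 0.128 = 7.078 Mbps.
Stream data: 7.078 Mbps × 2940 s = 20809.3 Mb.
With 5% container overhead: ×1.05.
21,850 Mb ÷ 8 = 2,731 MB → 2.731 GB.

2.73 GB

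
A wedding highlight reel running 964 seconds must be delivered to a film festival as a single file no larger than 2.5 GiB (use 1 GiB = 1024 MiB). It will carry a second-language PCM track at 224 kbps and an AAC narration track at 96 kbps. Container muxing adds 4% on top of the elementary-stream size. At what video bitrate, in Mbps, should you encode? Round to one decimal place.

Budget: 2.5 GiB = 21474.8 Mb.
Stream payload after overhead: 21474.8 / 1.04 = 20648.9 Mb.
Total bitrate budget: 20648.9 Mb / 964 s = 21.420 Mbps.
Audio total: 224 + 96 = 320 kbps = 0.320 Mbps.
Video: 21.420 − 0.320 = 21.100 Mbps.

21.1 Mbps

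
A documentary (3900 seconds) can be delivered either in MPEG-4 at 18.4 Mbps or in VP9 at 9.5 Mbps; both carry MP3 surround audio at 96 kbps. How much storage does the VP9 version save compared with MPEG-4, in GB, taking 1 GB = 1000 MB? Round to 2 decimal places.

Audio: 96 kbps = 0.096 Mbps.
MPEG-4: 18.496 Mbps × 3900 s = 72134.4 Mb = 9.017 GB.
VP9: 9.596 Mbps × 3900 s = 37424.4 Mb = 4.678 GB.
Saving: 9.017 − 4.678 = 4.339 GB.

4.34 GB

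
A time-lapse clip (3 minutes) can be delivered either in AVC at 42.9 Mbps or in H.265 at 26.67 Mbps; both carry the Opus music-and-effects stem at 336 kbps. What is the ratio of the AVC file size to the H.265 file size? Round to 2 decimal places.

3 min = 180 s
Audio: 336 kbps = 0.336 Mbps.
AVC: 43.236 Mbps × 180 s = 7782.5 Mb = 0.973 GB.
H.265: 27.006 Mbps × 180 s = 4861.1 Mb = 0.608 GB.
Ratio: 0.973 / 0.608 = 1.601.

1.60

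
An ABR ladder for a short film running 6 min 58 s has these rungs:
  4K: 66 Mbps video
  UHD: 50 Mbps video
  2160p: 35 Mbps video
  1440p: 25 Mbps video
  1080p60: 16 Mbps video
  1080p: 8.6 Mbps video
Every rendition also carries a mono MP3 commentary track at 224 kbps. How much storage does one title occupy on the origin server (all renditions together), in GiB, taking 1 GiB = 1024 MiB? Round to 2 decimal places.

6 min 58 s = 418 s
Audio: 224 kbps = 0.224 Mbps.
Sum of rendition bitrates: (66+0.224) + (50+0.224) + (35+0.224) + (25+0.224) + (16+0.224) + (8.6+0.224) = 201.944 Mbps.
× 418 s = 84,413 Mb = 10,552 MB = 9.827 GiB.

9.83 GiB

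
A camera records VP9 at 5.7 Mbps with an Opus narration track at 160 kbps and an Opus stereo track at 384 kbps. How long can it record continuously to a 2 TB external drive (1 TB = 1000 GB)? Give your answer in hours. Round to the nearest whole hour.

Audio total: 160 + 384 = 544 kbps = 0.544 Mbps.
Total bitrate: 5.7 + 0.544 = 6.244 Mbps.
Capacity: 2 TB = 16,000,000 Mb.
Recording time: 16,000,000 / 6.244 = 2,562,460 s ≈ 712 hours.

712 hours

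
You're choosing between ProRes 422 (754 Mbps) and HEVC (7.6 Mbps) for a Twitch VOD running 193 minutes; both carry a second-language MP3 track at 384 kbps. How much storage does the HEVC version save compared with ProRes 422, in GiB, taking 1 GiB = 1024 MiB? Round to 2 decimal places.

1006.21 GiB

193 min = 11580 s
Audio: 384 kbps = 0.384 Mbps.
ProRes 422: 754.384 Mbps × 11580 s = 8735766.7 Mb = 1016.977 GiB.
HEVC: 7.984 Mbps × 11580 s = 92454.7 Mb = 10.763 GiB.
Saving: 1016.977 − 10.763 = 1006.214 GiB.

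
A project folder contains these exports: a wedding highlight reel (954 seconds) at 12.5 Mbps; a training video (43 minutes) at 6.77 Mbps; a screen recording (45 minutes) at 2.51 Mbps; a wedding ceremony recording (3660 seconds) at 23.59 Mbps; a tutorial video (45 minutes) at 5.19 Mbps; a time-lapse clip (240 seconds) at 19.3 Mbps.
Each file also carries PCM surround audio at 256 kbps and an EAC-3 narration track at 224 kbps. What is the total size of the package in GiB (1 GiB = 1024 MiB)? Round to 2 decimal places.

Audio total: 256 + 224 = 480 kbps = 0.480 Mbps.
wedding highlight reel: 12.980 Mbps × 954 s = 12382.9 Mb
training video: 7.250 Mbps × 2580 s = 18705.0 Mb
screen recording: 2.990 Mbps × 2700 s = 8073.0 Mb
wedding ceremony recording: 24.070 Mbps × 3660 s = 88096.2 Mb
tutorial video: 5.670 Mbps × 2700 s = 15309.0 Mb
time-lapse clip: 19.780 Mbps × 240 s = 4747.2 Mb
Total: 147313.3 Mb = 18414.2 MB.
= 17.15 GiB.

17.15 GiB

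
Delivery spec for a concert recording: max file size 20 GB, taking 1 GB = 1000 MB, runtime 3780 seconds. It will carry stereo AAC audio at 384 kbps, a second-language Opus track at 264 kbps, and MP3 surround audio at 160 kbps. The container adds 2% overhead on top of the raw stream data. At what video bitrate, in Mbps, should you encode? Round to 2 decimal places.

40.69 Mbps

Budget: 20 GB = 160000.0 Mb.
Stream payload after overhead: 160000.0 / 1.02 = 156862.7 Mb.
Total bitrate budget: 156862.7 Mb / 3780 s = 41.498 Mbps.
Audio total: 384 + 264 + 160 = 808 kbps = 0.808 Mbps.
Video: 41.498 − 0.808 = 40.690 Mbps.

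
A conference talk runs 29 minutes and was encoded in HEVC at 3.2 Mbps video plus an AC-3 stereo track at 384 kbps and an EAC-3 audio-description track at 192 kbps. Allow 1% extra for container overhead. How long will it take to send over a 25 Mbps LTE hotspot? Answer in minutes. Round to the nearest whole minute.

4 minutes

29 min = 1740 s
Audio total: 384 + 192 = 576 kbps = 0.576 Mbps.
Total bitrate: 3.776 Mbps.
File: 3.776 Mbps × 1740 s = 6570.2 Mb.
With 1% container overhead: ×1.01. → 6635.9 Mb.
At 25 Mbps: 6635.9 / 25 = 265.4 s ≈ 4.42 minutes.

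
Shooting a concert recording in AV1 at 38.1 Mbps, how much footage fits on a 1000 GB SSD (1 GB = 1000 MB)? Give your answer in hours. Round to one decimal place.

Capacity: 1000 GB = 8,000,000 Mb.
Recording time: 8,000,000 / 38.100 = 209,974 s ≈ 58.3 hours.

58.3 hours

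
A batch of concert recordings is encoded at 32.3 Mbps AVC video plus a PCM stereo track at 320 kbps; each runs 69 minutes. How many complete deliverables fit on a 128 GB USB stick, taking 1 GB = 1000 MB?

69 min = 4140 s
Audio: 320 kbps = 0.320 Mbps.
Total bitrate: 32.620 Mbps.
Per item: 32.620 Mbps × 4140 s = 135,047 Mb = 16,881 MB.
Capacity: 128 GB = 1,024,000 Mb; 7.58 items → 7 complete.

7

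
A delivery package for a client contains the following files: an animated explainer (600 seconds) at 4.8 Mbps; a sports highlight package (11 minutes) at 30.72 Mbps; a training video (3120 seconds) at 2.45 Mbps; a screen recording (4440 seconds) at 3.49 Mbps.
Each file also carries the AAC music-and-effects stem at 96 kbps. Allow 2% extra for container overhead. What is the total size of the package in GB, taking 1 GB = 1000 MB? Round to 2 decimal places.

Audio: 96 kbps = 0.096 Mbps.
animated explainer: 4.896 Mbps × 600 s × 1.02 = 2996.4 Mb
sports highlight package: 30.816 Mbps × 660 s × 1.02 = 20745.3 Mb
training video: 2.546 Mbps × 3120 s × 1.02 = 8102.4 Mb
screen recording: 3.586 Mbps × 4440 s × 1.02 = 16240.3 Mb
Total: 48084.4 Mb = 6010.5 MB.
= 6.011 GB.

6.01 GB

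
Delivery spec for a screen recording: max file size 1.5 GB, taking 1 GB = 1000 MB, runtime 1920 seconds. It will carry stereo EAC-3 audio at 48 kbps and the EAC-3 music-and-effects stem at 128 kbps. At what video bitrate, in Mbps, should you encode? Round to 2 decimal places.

6.07 Mbps

Budget: 1.5 GB = 12000.0 Mb.
Total bitrate budget: 12000.0 Mb / 1920 s = 6.250 Mbps.
Audio total: 48 + 128 = 176 kbps = 0.176 Mbps.
Video: 6.250 − 0.176 = 6.074 Mbps.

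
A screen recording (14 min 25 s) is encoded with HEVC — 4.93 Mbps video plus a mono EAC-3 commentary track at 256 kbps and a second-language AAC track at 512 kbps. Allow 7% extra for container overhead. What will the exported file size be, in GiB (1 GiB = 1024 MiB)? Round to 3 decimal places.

14 min 25 s = 865 s
Audio total: 256 + 512 = 768 kbps = 0.768 Mbps.
Total bitrate: 4.93 + 0.768 = 5.698 Mbps.
Stream data: 5.698 Mbps × 865 s = 4928.8 Mb.
With 7% container overhead: ×1.07.
5,274 Mb = 659,222,988 bytes ÷ 1,073,741,824 = 0.6139 GiB.

0.614 GiB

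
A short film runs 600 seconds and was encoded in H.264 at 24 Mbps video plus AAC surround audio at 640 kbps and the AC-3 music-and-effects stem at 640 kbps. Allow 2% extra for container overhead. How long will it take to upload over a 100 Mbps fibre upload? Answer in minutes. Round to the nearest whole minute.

3 minutes

Audio total: 640 + 640 = 1280 kbps = 1.280 Mbps.
Total bitrate: 25.280 Mbps.
File: 25.280 Mbps × 600 s = 15168.0 Mb.
With 2% container overhead: ×1.02. → 15471.4 Mb.
At 100 Mbps: 15471.4 / 100 = 154.7 s ≈ 2.58 minutes.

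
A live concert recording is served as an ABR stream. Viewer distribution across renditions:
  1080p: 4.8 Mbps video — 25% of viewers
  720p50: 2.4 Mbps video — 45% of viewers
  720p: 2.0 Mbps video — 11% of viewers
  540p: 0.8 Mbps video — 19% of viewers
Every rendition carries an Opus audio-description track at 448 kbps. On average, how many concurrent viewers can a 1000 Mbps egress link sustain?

Audio: 448 kbps = 0.448 Mbps.
Average per-viewer bitrate: 0.25×5.248 + 0.45×2.848 + 0.11×2.448 + 0.19×1.248 = 3.100 Mbps.
1000 Mbps = 1,000 Mbps; 1,000 / 3.100 = 322.58 → 322.

322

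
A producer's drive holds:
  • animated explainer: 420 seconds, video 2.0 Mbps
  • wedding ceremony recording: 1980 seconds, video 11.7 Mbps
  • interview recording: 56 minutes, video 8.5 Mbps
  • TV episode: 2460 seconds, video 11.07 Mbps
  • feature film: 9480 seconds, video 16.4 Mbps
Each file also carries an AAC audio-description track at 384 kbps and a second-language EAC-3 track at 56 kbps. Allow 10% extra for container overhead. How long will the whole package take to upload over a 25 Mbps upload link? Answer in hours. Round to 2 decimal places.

2.97 hours

Audio total: 384 + 56 = 440 kbps = 0.440 Mbps.
animated explainer: 2.440 Mbps × 420 s × 1.10 = 1127.3 Mb
wedding ceremony recording: 12.140 Mbps × 1980 s × 1.10 = 26440.9 Mb
interview recording: 8.940 Mbps × 3360 s × 1.10 = 33042.2 Mb
TV episode: 11.510 Mbps × 2460 s × 1.10 = 31146.1 Mb
feature film: 16.840 Mbps × 9480 s × 1.10 = 175607.5 Mb
Total: 267364.0 Mb = 33420.5 MB.
At 25 Mbps: 267364.0 / 25 = 10695 s ≈ 2.97 hours.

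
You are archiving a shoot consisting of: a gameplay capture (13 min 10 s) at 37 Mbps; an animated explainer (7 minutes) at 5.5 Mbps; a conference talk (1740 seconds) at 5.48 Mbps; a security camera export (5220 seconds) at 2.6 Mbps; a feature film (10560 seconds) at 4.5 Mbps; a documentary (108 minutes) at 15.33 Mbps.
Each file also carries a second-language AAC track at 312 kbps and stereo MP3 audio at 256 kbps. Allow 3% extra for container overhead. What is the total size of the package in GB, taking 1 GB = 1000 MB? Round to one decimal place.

Audio total: 312 + 256 = 568 kbps = 0.568 Mbps.
gameplay capture: 37.568 Mbps × 790 s × 1.03 = 30569.1 Mb
animated explainer: 6.068 Mbps × 420 s × 1.03 = 2625.0 Mb
conference talk: 6.048 Mbps × 1740 s × 1.03 = 10839.2 Mb
security camera export: 3.168 Mbps × 5220 s × 1.03 = 17033.1 Mb
feature film: 5.068 Mbps × 10560 s × 1.03 = 55123.6 Mb
documentary: 15.898 Mbps × 6480 s × 1.03 = 106109.6 Mb
Total: 222299.6 Mb = 27787.5 MB.
= 27.79 GB.

27.8 GB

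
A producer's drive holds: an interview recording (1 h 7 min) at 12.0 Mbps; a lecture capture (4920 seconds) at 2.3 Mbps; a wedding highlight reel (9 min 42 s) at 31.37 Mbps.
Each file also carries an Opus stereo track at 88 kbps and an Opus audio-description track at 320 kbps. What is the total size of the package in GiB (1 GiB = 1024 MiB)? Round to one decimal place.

9.5 GiB

Audio total: 88 + 320 = 408 kbps = 0.408 Mbps.
interview recording: 12.408 Mbps × 4020 s = 49880.2 Mb
lecture capture: 2.708 Mbps × 4920 s = 13323.4 Mb
wedding highlight reel: 31.778 Mbps × 582 s = 18494.8 Mb
Total: 81698.3 Mb = 10212.3 MB.
= 9.511 GiB.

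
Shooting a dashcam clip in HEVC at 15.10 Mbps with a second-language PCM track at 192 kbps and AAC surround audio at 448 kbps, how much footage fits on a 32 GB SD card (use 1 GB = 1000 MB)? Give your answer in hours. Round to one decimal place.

4.5 hours

Audio total: 192 + 448 = 640 kbps = 0.640 Mbps.
Total bitrate: 15.10 + 0.640 = 15.740 Mbps.
Capacity: 32 GB = 256,000 Mb.
Recording time: 256,000 / 15.740 = 16,264 s ≈ 4.52 hours.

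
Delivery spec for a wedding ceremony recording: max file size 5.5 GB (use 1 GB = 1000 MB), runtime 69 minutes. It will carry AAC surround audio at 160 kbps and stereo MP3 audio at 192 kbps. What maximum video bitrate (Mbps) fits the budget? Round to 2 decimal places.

Budget: 5.5 GB = 44000.0 Mb.
69 min = 4140 s
Total bitrate budget: 44000.0 Mb / 4140 s = 10.628 Mbps.
Audio total: 160 + 192 = 352 kbps = 0.352 Mbps.
Video: 10.628 − 0.352 = 10.276 Mbps.

10.28 Mbps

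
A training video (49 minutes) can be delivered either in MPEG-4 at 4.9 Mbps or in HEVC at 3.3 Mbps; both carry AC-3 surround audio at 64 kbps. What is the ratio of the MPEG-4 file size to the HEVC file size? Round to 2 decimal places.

49 min = 2940 s
Audio: 64 kbps = 0.064 Mbps.
MPEG-4: 4.964 Mbps × 2940 s = 14594.2 Mb = 1.824 GB.
HEVC: 3.364 Mbps × 2940 s = 9890.2 Mb = 1.236 GB.
Ratio: 1.824 / 1.236 = 1.476.

1.48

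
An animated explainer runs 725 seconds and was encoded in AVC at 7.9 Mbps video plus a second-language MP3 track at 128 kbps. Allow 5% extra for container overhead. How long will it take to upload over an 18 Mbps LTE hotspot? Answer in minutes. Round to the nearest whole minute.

6 minutes

Audio: 128 kbps = 0.128 Mbps.
Total bitrate: 8.028 Mbps.
File: 8.028 Mbps × 725 s = 5820.3 Mb.
With 5% container overhead: ×1.05. → 6111.3 Mb.
At 18 Mbps: 6111.3 / 18 = 339.5 s ≈ 5.66 minutes.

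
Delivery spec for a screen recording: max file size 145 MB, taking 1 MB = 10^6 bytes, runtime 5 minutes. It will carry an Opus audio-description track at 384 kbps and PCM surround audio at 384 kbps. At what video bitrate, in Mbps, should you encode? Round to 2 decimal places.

3.10 Mbps

Budget: 145 MB = 1160.0 Mb.
5 min = 300 s
Total bitrate budget: 1160.0 Mb / 300 s = 3.867 Mbps.
Audio total: 384 + 384 = 768 kbps = 0.768 Mbps.
Video: 3.867 − 0.768 = 3.099 Mbps.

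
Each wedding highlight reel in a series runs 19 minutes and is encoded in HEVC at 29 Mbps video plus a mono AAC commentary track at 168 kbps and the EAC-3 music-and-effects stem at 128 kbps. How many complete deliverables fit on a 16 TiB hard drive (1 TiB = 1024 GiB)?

4214

19 min = 1140 s
Audio total: 168 + 128 = 296 kbps = 0.296 Mbps.
Total bitrate: 29.296 Mbps.
Per item: 29.296 Mbps × 1140 s = 33,397 Mb = 4,175 MB.
Capacity: 16 TiB = 140,737,488 Mb; 4214.02 items → 4214 complete.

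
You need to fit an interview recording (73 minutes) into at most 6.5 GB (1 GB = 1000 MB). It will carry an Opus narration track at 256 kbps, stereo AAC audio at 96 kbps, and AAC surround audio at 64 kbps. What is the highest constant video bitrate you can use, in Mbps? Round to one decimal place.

11.5 Mbps

Budget: 6.5 GB = 52000.0 Mb.
73 min = 4380 s
Total bitrate budget: 52000.0 Mb / 4380 s = 11.872 Mbps.
Audio total: 256 + 96 + 64 = 416 kbps = 0.416 Mbps.
Video: 11.872 − 0.416 = 11.456 Mbps.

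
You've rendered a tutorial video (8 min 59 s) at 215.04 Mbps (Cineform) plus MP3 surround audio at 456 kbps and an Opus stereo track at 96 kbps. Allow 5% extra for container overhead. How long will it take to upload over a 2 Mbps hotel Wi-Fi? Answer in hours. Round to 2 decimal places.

8 min 59 s = 539 s
Audio total: 456 + 96 = 552 kbps = 0.552 Mbps.
Total bitrate: 215.592 Mbps.
File: 215.592 Mbps × 539 s = 116204.1 Mb.
With 5% container overhead: ×1.05. → 122014.3 Mb.
At 2 Mbps: 122014.3 / 2 = 61007.1 s ≈ 16.9 hours.

16.95 hours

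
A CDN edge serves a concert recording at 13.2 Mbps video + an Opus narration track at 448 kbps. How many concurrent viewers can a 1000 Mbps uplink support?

Audio: 448 kbps = 0.448 Mbps.
Per-viewer media rate: 13.648 Mbps.
1000 Mbps = 1,000 Mbps; 1,000 / 13.648 = 73.27 → 73 viewers.

73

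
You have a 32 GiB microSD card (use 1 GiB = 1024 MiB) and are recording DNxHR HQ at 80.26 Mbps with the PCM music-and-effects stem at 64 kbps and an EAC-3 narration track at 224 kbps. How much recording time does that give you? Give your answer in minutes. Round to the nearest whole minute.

Audio total: 64 + 224 = 288 kbps = 0.288 Mbps.
Total bitrate: 80.26 + 0.288 = 80.548 Mbps.
Capacity: 32 GiB = 274,878 Mb.
Recording time: 274,878 / 80.548 = 3,413 s ≈ 56.9 minutes.

57 minutes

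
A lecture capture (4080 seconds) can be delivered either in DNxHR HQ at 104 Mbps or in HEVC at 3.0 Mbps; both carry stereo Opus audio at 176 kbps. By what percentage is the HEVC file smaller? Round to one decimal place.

97.0%

Audio: 176 kbps = 0.176 Mbps.
DNxHR HQ: 104.176 Mbps × 4080 s = 425038.1 Mb = 53.130 GB.
HEVC: 3.176 Mbps × 4080 s = 12958.1 Mb = 1.620 GB.
Reduction: (1 − 1.620/53.130) × 100 = 96.95%.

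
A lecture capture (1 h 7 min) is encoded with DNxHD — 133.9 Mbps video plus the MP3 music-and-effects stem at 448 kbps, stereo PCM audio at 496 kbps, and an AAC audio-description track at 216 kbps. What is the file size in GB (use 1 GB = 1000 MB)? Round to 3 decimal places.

67.868 GB

1 h 7 min = 67 min = 4020 s
Audio total: 448 + 496 + 216 = 1160 kbps = 1.160 Mbps.
Total bitrate: 133.9 + 1.160 = 135.060 Mbps.
Stream data: 135.060 Mbps × 4020 s = 542941.2 Mb.
542,941 Mb ÷ 8 = 67,868 MB → 67.87 GB.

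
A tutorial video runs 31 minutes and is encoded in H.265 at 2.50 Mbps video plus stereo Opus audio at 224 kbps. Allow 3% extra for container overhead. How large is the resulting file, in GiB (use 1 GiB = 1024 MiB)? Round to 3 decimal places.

31 min = 1860 s
Audio: 224 kbps = 0.224 Mbps.
Total bitrate: 2.50 + 0.224 = 2.724 Mbps.
Stream data: 2.724 Mbps × 1860 s = 5066.6 Mb.
With 3% container overhead: ×1.03.
5,219 Mb = 652,329,900 bytes ÷ 1,073,741,824 = 0.6075 GiB.

0.608 GiB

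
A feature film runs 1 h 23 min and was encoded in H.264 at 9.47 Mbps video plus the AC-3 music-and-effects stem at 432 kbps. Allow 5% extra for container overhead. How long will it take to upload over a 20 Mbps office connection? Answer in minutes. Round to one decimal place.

43.1 minutes

1 h 23 min = 83 min = 4980 s
Audio: 432 kbps = 0.432 Mbps.
Total bitrate: 9.902 Mbps.
File: 9.902 Mbps × 4980 s = 49312.0 Mb.
With 5% container overhead: ×1.05. → 51777.6 Mb.
At 20 Mbps: 51777.6 / 20 = 2588.9 s ≈ 43.1 minutes.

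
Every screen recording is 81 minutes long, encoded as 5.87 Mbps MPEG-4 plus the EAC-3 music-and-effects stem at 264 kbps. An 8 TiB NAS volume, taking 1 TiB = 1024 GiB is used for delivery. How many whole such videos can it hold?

81 min = 4860 s
Audio: 264 kbps = 0.264 Mbps.
Total bitrate: 6.134 Mbps.
Per item: 6.134 Mbps × 4860 s = 29,811 Mb = 3,726 MB.
Capacity: 8 TiB = 70,368,744 Mb; 2360.48 items → 2360 complete.

2360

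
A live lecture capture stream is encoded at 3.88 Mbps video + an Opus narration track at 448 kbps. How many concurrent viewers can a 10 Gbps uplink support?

Audio: 448 kbps = 0.448 Mbps.
Per-viewer media rate: 4.328 Mbps.
10 Gbps = 10,000 Mbps; 10,000 / 4.328 = 2310.54 → 2310 viewers.

2310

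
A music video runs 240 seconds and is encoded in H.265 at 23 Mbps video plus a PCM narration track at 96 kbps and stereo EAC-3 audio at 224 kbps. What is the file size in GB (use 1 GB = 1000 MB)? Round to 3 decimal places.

Audio total: 96 + 224 = 320 kbps = 0.320 Mbps.
Total bitrate: 23 + 0.320 = 23.320 Mbps.
Stream data: 23.320 Mbps × 240 s = 5596.8 Mb.
5,597 Mb ÷ 8 = 699.6 MB → 0.6996 GB.

0.700 GB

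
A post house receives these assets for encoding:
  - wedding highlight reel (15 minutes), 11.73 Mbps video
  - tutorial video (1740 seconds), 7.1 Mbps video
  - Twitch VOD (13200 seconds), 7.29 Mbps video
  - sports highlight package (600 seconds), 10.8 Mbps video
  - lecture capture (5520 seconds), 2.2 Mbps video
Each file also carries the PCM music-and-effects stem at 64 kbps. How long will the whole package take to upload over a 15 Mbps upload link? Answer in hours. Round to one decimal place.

Audio: 64 kbps = 0.064 Mbps.
wedding highlight reel: 11.794 Mbps × 900 s = 10614.6 Mb
tutorial video: 7.164 Mbps × 1740 s = 12465.4 Mb
Twitch VOD: 7.354 Mbps × 13200 s = 97072.8 Mb
sports highlight package: 10.864 Mbps × 600 s = 6518.4 Mb
lecture capture: 2.264 Mbps × 5520 s = 12497.3 Mb
Total: 139168.4 Mb = 17396.1 MB.
At 15 Mbps: 139168.4 / 15 = 9278 s ≈ 2.58 hours.

2.6 hours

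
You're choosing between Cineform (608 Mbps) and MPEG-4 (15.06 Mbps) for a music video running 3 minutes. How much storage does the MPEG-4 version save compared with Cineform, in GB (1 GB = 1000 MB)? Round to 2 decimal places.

3 min = 180 s
Cineform: 608.000 Mbps × 180 s = 109440.0 Mb = 13.680 GB.
MPEG-4: 15.060 Mbps × 180 s = 2710.8 Mb = 0.339 GB.
Saving: 13.680 − 0.339 = 13.341 GB.

13.34 GB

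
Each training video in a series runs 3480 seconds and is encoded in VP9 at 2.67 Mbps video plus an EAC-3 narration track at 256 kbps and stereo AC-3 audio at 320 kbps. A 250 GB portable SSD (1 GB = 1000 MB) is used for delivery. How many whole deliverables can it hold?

177

Audio total: 256 + 320 = 576 kbps = 0.576 Mbps.
Total bitrate: 3.246 Mbps.
Per item: 3.246 Mbps × 3480 s = 11,296 Mb = 1,412 MB.
Capacity: 250 GB = 2,000,000 Mb; 177.05 items → 177 complete.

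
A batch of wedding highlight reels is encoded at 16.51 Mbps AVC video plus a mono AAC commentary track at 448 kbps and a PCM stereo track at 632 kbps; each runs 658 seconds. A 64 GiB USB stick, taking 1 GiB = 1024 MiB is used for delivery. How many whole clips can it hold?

Audio total: 448 + 632 = 1080 kbps = 1.080 Mbps.
Total bitrate: 17.590 Mbps.
Per item: 17.590 Mbps × 658 s = 11,574 Mb = 1,447 MB.
Capacity: 64 GiB = 549,756 Mb; 47.50 items → 47 complete.

47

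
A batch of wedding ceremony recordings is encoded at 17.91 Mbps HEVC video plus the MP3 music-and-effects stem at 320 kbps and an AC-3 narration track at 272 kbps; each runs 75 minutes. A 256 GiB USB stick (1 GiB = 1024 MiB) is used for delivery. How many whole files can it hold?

75 min = 4500 s
Audio total: 320 + 272 = 592 kbps = 0.592 Mbps.
Total bitrate: 18.502 Mbps.
Per item: 18.502 Mbps × 4500 s = 83,259 Mb = 10,407 MB.
Capacity: 256 GiB = 2,199,023 Mb; 26.41 items → 26 complete.

26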